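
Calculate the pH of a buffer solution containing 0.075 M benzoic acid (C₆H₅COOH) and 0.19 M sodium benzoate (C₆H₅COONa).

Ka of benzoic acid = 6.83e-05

pKa = -log(6.83e-05) = 4.17. pH = pKa + log([A⁻]/[HA]) = 4.17 + log(0.19/0.075)

pH = 4.57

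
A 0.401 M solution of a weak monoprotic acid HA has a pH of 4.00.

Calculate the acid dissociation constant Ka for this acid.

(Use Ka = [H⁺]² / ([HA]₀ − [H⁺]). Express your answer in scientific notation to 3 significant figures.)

[H⁺] = 10^(−pH) = 10^(−4.00) = 1.000e-04 M. For HA ⇌ H⁺ + A⁻, Ka = [H⁺][A⁻]/[HA] = [H⁺]² / ([HA]₀ − [H⁺]) = (1.000e-04)² / (0.401 − 1.000e-04) = 2.49e-08.

K_a = 2.49e-08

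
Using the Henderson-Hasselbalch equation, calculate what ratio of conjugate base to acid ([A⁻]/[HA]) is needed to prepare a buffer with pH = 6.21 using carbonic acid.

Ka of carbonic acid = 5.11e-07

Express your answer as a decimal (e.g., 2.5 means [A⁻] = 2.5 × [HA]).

pKa = -log(5.11e-07) = 6.2916. pH = pKa + log([A⁻]/[HA]), so log([A⁻]/[HA]) = pH − pKa = 6.21 − 6.2916 = -0.0816. [A⁻]/[HA] = 10^(-0.0816) = 0.829

[A⁻]/[HA] = 0.829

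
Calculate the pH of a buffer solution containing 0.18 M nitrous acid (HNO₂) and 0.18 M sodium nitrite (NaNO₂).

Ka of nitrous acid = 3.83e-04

pKa = -log(3.83e-04) = 3.42. pH = pKa + log([A⁻]/[HA]) = 3.42 + log(0.18/0.18)

pH = 3.42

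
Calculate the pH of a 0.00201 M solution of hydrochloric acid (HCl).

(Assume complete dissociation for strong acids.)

[H⁺] = 0.00201 M for strong acid. pH = -log[H⁺] = -log(0.00201)

pH = 2.70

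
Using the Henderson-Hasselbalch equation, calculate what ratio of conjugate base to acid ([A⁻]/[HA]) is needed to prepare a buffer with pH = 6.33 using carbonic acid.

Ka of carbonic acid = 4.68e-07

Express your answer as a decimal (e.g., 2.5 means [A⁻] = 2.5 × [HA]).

pKa = -log(4.68e-07) = 6.3298. pH = pKa + log([A⁻]/[HA]), so log([A⁻]/[HA]) = pH − pKa = 6.33 − 6.3298 = 0.0002. [A⁻]/[HA] = 10^(0.0002) = 1.00

[A⁻]/[HA] = 1.00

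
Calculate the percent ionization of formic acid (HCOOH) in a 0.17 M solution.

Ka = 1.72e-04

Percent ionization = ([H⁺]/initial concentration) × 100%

Using Ka equilibrium: x² + Ka×x - Ka×C = 0. Solving: [H⁺] = 5.3221e-03. Percent = (5.3221e-03/0.17) × 100

Percent ionization = 3.13%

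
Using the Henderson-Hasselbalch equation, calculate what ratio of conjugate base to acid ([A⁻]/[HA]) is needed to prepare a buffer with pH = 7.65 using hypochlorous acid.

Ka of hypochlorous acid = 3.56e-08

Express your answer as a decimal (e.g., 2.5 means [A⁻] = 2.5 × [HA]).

pKa = -log(3.56e-08) = 7.4486. pH = pKa + log([A⁻]/[HA]), so log([A⁻]/[HA]) = pH − pKa = 7.65 − 7.4486 = 0.2014. [A⁻]/[HA] = 10^(0.2014) = 1.59

[A⁻]/[HA] = 1.59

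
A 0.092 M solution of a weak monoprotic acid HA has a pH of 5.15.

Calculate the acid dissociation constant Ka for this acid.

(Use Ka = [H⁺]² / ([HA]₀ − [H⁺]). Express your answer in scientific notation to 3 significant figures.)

[H⁺] = 10^(−pH) = 10^(−5.15) = 7.079e-06 M. For HA ⇌ H⁺ + A⁻, Ka = [H⁺][A⁻]/[HA] = [H⁺]² / ([HA]₀ − [H⁺]) = (7.079e-06)² / (0.092 − 7.079e-06) = 5.45e-10.

K_a = 5.45e-10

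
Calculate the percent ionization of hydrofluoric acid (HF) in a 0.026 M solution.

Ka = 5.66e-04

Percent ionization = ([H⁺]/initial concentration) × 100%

Using Ka equilibrium: x² + Ka×x - Ka×C = 0. Solving: [H⁺] = 3.5636e-03. Percent = (3.5636e-03/0.026) × 100

Percent ionization = 13.7%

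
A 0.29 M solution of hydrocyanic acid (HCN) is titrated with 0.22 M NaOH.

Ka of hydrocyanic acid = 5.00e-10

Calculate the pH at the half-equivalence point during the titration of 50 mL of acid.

At half-equivalence [HA] = [A⁻], so Henderson-Hasselbalch gives pH = pKa = -log(5.00e-10) = 9.30.

pH = pKa = 9.30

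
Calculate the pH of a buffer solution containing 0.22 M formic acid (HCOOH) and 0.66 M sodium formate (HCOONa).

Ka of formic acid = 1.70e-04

pKa = -log(1.70e-04) = 3.77. pH = pKa + log([A⁻]/[HA]) = 3.77 + log(0.66/0.22)

pH = 4.25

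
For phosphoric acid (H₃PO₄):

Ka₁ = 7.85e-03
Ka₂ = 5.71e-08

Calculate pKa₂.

pKa₂ = -log(Ka₂) = -log(5.71e-08) = 7.24.

pK_{a2} = 7.24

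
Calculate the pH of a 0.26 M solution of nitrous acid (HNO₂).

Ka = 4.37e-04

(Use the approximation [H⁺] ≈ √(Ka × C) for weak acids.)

[H⁺] = √(Ka × C) = √(4.37e-04 × 0.26) = 1.0659e-02. pH = -log(1.0659e-02)

pH = 1.97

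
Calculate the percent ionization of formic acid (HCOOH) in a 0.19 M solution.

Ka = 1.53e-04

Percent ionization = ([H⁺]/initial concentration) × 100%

Using Ka equilibrium: x² + Ka×x - Ka×C = 0. Solving: [H⁺] = 5.3157e-03. Percent = (5.3157e-03/0.19) × 100

Percent ionization = 2.8%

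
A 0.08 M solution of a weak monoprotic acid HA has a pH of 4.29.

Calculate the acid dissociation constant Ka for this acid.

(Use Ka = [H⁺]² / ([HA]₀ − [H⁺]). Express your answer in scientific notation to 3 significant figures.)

[H⁺] = 10^(−pH) = 10^(−4.29) = 5.129e-05 M. For HA ⇌ H⁺ + A⁻, Ka = [H⁺][A⁻]/[HA] = [H⁺]² / ([HA]₀ − [H⁺]) = (5.129e-05)² / (0.08 − 5.129e-05) = 3.29e-08.

K_a = 3.29e-08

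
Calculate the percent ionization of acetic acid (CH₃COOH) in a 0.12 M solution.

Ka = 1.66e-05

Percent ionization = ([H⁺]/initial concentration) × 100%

Using Ka equilibrium: x² + Ka×x - Ka×C = 0. Solving: [H⁺] = 1.4031e-03. Percent = (1.4031e-03/0.12) × 100

Percent ionization = 1.17%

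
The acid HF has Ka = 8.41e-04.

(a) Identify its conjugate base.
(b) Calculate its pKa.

(a) The conjugate base is formed by removing one H⁺ from HF, giving F⁻. (b) pKa = -log(Ka) = -log(8.41e-04) = 3.08.

Conjugate base: F⁻; pK_a = 3.08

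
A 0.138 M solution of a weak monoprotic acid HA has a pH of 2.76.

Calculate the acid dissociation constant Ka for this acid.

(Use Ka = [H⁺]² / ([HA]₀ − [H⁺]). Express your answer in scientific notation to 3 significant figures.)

[H⁺] = 10^(−pH) = 10^(−2.76) = 1.738e-03 M. For HA ⇌ H⁺ + A⁻, Ka = [H⁺][A⁻]/[HA] = [H⁺]² / ([HA]₀ − [H⁺]) = (1.738e-03)² / (0.138 − 1.738e-03) = 2.22e-05.

K_a = 2.22e-05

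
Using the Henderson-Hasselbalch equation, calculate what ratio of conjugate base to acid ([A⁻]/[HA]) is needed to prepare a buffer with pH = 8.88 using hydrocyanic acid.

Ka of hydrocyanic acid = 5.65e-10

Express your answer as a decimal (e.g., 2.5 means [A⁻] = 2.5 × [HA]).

pKa = -log(5.65e-10) = 9.2480. pH = pKa + log([A⁻]/[HA]), so log([A⁻]/[HA]) = pH − pKa = 8.88 − 9.2480 = -0.3680. [A⁻]/[HA] = 10^(-0.3680) = 0.429

[A⁻]/[HA] = 0.429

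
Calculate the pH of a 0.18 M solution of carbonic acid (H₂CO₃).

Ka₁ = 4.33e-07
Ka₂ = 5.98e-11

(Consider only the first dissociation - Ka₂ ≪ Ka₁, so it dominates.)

First dissociation dominates. From Ka₁ = [H⁺][HA⁻]/[H₂A], x² + Ka₁·x − Ka₁·C = 0 with C = 0.18 M and Ka₁ = 4.33e-07. Solving: [H⁺] = (−Ka₁ + √(Ka₁² + 4·Ka₁·C)) / 2 = 2.7896e-04 M. pH = -log(2.7896e-04) = 3.55.

pH = 3.55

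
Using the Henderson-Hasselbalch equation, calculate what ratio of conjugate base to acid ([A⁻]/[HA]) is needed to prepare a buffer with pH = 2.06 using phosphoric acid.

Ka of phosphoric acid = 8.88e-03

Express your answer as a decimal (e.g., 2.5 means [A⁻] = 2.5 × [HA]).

pKa = -log(8.88e-03) = 2.0516. pH = pKa + log([A⁻]/[HA]), so log([A⁻]/[HA]) = pH − pKa = 2.06 − 2.0516 = 0.0084. [A⁻]/[HA] = 10^(0.0084) = 1.02

[A⁻]/[HA] = 1.02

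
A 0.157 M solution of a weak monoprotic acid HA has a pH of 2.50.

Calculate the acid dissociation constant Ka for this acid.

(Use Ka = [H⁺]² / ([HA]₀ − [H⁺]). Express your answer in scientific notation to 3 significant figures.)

[H⁺] = 10^(−pH) = 10^(−2.50) = 3.162e-03 M. For HA ⇌ H⁺ + A⁻, Ka = [H⁺][A⁻]/[HA] = [H⁺]² / ([HA]₀ − [H⁺]) = (3.162e-03)² / (0.157 − 3.162e-03) = 6.50e-05.

K_a = 6.50e-05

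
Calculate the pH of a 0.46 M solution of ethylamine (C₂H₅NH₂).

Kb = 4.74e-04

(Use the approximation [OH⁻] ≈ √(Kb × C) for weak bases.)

[OH⁻] = √(Kb × C) = √(4.74e-04 × 0.46) = 1.4766e-02. pOH = 1.83, pH = 14 - pOH

pH = 12.17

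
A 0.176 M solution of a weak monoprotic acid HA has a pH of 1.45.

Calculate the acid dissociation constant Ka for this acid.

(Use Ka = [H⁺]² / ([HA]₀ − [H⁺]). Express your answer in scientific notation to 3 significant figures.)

[H⁺] = 10^(−pH) = 10^(−1.45) = 3.548e-02 M. For HA ⇌ H⁺ + A⁻, Ka = [H⁺][A⁻]/[HA] = [H⁺]² / ([HA]₀ − [H⁺]) = (3.548e-02)² / (0.176 − 3.548e-02) = 8.96e-03.

K_a = 8.96e-03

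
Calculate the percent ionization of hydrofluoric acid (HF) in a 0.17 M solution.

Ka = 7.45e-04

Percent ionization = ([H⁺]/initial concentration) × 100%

Using Ka equilibrium: x² + Ka×x - Ka×C = 0. Solving: [H⁺] = 1.0888e-02. Percent = (1.0888e-02/0.17) × 100

Percent ionization = 6.4%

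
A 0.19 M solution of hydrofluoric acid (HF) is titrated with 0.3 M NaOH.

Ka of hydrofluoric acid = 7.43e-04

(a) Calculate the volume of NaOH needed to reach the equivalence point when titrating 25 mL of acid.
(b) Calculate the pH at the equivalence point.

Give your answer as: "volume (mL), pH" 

moles acid = 0.19 × 25/1000 = 0.00475 mol; V_base = moles/0.3 × 1000 = 15.8 mL. At equivalence only the conjugate base is present: [A⁻] = 0.00475/0.041 = 1.1633e-01 M. Kb = Kw/Ka = 1.35e-11; [OH⁻] = √(Kb × [A⁻]) = 1.2513e-06; pOH = 5.90; pH = 14 - pOH = 8.10.

V = 15.8 mL, pH = 8.10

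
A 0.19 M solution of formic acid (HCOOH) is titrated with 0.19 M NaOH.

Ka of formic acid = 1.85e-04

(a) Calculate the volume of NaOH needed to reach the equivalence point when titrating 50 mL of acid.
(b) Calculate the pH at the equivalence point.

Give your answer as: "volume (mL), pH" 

moles acid = 0.19 × 50/1000 = 0.0095 mol; V_base = moles/0.19 × 1000 = 50.0 mL. At equivalence only the conjugate base is present: [A⁻] = 0.0095/0.100 = 9.5000e-02 M. Kb = Kw/Ka = 5.41e-11; [OH⁻] = √(Kb × [A⁻]) = 2.2661e-06; pOH = 5.64; pH = 14 - pOH = 8.36.

V = 50.0 mL, pH = 8.36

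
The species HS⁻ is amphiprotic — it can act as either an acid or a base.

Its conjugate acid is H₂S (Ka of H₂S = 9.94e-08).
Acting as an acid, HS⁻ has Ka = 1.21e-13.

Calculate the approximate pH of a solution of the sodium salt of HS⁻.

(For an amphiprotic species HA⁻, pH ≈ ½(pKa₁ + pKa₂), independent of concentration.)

pKa₁ = -log(9.94e-08) = 7.00; pKa₂ = -log(1.21e-13) = 12.92. For an amphiprotic species, pH ≈ ½(pKa₁ + pKa₂) = ½(7.00 + 12.92) = 9.96.

pH = 9.96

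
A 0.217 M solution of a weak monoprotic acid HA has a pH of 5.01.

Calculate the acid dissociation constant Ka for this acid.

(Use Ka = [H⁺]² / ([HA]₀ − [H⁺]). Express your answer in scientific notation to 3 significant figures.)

[H⁺] = 10^(−pH) = 10^(−5.01) = 9.772e-06 M. For HA ⇌ H⁺ + A⁻, Ka = [H⁺][A⁻]/[HA] = [H⁺]² / ([HA]₀ − [H⁺]) = (9.772e-06)² / (0.217 − 9.772e-06) = 4.40e-10.

K_a = 4.40e-10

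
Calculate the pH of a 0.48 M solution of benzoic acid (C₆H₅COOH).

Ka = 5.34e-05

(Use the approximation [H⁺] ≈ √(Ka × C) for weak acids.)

[H⁺] = √(Ka × C) = √(5.34e-05 × 0.48) = 5.0628e-03. pH = -log(5.0628e-03)

pH = 2.30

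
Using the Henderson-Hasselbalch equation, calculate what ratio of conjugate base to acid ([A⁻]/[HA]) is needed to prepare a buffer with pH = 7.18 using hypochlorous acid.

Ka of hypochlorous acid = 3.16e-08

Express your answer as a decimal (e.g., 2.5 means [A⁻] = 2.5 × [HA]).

pKa = -log(3.16e-08) = 7.5003. pH = pKa + log([A⁻]/[HA]), so log([A⁻]/[HA]) = pH − pKa = 7.18 − 7.5003 = -0.3203. [A⁻]/[HA] = 10^(-0.3203) = 0.478

[A⁻]/[HA] = 0.478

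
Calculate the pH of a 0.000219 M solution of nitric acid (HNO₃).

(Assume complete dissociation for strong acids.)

[H⁺] = 0.000219 M for strong acid. pH = -log[H⁺] = -log(0.000219)

pH = 3.66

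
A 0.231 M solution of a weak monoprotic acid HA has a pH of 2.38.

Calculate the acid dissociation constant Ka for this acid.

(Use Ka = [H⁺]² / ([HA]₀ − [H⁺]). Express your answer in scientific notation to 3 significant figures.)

[H⁺] = 10^(−pH) = 10^(−2.38) = 4.169e-03 M. For HA ⇌ H⁺ + A⁻, Ka = [H⁺][A⁻]/[HA] = [H⁺]² / ([HA]₀ − [H⁺]) = (4.169e-03)² / (0.231 − 4.169e-03) = 7.66e-05.

K_a = 7.66e-05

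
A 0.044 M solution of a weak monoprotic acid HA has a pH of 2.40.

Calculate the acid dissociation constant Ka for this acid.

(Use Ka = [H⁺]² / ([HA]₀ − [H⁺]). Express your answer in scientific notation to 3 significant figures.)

[H⁺] = 10^(−pH) = 10^(−2.40) = 3.981e-03 M. For HA ⇌ H⁺ + A⁻, Ka = [H⁺][A⁻]/[HA] = [H⁺]² / ([HA]₀ − [H⁺]) = (3.981e-03)² / (0.044 − 3.981e-03) = 3.96e-04.

K_a = 3.96e-04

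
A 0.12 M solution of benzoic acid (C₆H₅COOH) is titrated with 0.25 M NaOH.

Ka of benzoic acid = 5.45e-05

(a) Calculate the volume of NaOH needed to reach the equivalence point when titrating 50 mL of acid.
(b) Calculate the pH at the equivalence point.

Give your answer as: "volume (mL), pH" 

moles acid = 0.12 × 50/1000 = 0.006 mol; V_base = moles/0.25 × 1000 = 24.0 mL. At equivalence only the conjugate base is present: [A⁻] = 0.006/0.074 = 8.1081e-02 M. Kb = Kw/Ka = 1.83e-10; [OH⁻] = √(Kb × [A⁻]) = 3.8571e-06; pOH = 5.41; pH = 14 - pOH = 8.59.

V = 24.0 mL, pH = 8.59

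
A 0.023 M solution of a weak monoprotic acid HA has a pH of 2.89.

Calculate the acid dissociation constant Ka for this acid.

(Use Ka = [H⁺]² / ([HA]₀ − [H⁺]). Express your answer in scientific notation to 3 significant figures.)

[H⁺] = 10^(−pH) = 10^(−2.89) = 1.288e-03 M. For HA ⇌ H⁺ + A⁻, Ka = [H⁺][A⁻]/[HA] = [H⁺]² / ([HA]₀ − [H⁺]) = (1.288e-03)² / (0.023 − 1.288e-03) = 7.64e-05.

K_a = 7.64e-05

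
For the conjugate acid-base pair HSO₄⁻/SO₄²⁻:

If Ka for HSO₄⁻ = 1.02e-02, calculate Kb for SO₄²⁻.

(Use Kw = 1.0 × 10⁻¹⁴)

For a conjugate pair Ka × Kb = Kw, so Kb = Kw/Ka = 1.0 × 10⁻¹⁴ / 1.02e-02 = 9.80e-13.

K_b = 9.80e-13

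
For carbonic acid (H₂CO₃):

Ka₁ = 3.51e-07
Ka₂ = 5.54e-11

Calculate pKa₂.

pKa₂ = -log(Ka₂) = -log(5.54e-11) = 10.26.

pK_{a2} = 10.26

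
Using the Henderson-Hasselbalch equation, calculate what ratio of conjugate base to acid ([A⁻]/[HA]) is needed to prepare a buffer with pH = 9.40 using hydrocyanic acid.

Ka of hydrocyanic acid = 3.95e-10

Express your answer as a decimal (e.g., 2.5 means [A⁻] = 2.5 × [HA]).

pKa = -log(3.95e-10) = 9.4034. pH = pKa + log([A⁻]/[HA]), so log([A⁻]/[HA]) = pH − pKa = 9.40 − 9.4034 = -0.0034. [A⁻]/[HA] = 10^(-0.0034) = 0.992

[A⁻]/[HA] = 0.992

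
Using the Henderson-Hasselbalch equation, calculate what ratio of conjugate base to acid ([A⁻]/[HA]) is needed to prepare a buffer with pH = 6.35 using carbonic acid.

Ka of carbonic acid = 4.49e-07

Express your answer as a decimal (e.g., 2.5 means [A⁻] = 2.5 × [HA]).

pKa = -log(4.49e-07) = 6.3478. pH = pKa + log([A⁻]/[HA]), so log([A⁻]/[HA]) = pH − pKa = 6.35 − 6.3478 = 0.0022. [A⁻]/[HA] = 10^(0.0022) = 1.01

[A⁻]/[HA] = 1.01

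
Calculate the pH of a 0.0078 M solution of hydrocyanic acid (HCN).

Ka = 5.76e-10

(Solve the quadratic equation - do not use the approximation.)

x² + Ka×x - Ka×C = 0. Using quadratic formula: [H⁺] = 2.1193e-06

pH = 5.67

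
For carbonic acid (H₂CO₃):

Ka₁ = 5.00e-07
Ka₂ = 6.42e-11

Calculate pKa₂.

pKa₂ = -log(Ka₂) = -log(6.42e-11) = 10.19.

pK_{a2} = 10.19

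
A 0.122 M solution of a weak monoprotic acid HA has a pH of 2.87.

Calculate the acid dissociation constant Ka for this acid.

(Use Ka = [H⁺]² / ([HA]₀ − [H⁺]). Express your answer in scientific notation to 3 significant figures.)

[H⁺] = 10^(−pH) = 10^(−2.87) = 1.349e-03 M. For HA ⇌ H⁺ + A⁻, Ka = [H⁺][A⁻]/[HA] = [H⁺]² / ([HA]₀ − [H⁺]) = (1.349e-03)² / (0.122 − 1.349e-03) = 1.51e-05.

K_a = 1.51e-05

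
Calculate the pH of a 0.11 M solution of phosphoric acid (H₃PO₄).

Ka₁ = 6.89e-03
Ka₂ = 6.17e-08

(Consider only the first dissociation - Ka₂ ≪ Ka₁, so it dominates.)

First dissociation dominates. From Ka₁ = [H⁺][HA⁻]/[H₂A], x² + Ka₁·x − Ka₁·C = 0 with C = 0.11 M and Ka₁ = 6.89e-03. Solving: [H⁺] = (−Ka₁ + √(Ka₁² + 4·Ka₁·C)) / 2 = 2.4300e-02 M. pH = -log(2.4300e-02) = 1.61.

pH = 1.61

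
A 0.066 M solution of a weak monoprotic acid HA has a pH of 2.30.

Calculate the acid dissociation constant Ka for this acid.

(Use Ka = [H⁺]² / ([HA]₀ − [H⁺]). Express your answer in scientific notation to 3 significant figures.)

[H⁺] = 10^(−pH) = 10^(−2.30) = 5.012e-03 M. For HA ⇌ H⁺ + A⁻, Ka = [H⁺][A⁻]/[HA] = [H⁺]² / ([HA]₀ − [H⁺]) = (5.012e-03)² / (0.066 − 5.012e-03) = 4.12e-04.

K_a = 4.12e-04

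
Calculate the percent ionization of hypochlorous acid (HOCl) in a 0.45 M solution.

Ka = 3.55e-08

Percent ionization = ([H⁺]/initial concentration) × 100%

Using Ka equilibrium: x² + Ka×x - Ka×C = 0. Solving: [H⁺] = 1.2637e-04. Percent = (1.2637e-04/0.45) × 100

Percent ionization = 0.0281%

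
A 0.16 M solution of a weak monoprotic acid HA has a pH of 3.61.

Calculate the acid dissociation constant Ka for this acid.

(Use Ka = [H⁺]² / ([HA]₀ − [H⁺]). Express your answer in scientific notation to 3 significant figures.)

[H⁺] = 10^(−pH) = 10^(−3.61) = 2.455e-04 M. For HA ⇌ H⁺ + A⁻, Ka = [H⁺][A⁻]/[HA] = [H⁺]² / ([HA]₀ − [H⁺]) = (2.455e-04)² / (0.16 − 2.455e-04) = 3.77e-07.

K_a = 3.77e-07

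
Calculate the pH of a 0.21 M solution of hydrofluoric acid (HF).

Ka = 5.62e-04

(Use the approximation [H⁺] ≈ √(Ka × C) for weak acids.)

[H⁺] = √(Ka × C) = √(5.62e-04 × 0.21) = 1.0864e-02. pH = -log(1.0864e-02)

pH = 1.96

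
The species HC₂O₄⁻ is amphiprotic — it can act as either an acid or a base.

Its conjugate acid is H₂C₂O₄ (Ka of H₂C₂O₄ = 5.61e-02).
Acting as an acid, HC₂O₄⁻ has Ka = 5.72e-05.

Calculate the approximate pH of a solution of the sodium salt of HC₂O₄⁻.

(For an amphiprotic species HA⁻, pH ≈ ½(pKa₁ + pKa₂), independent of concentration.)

pKa₁ = -log(5.61e-02) = 1.25; pKa₂ = -log(5.72e-05) = 4.24. For an amphiprotic species, pH ≈ ½(pKa₁ + pKa₂) = ½(1.25 + 4.24) = 2.75.

pH = 2.75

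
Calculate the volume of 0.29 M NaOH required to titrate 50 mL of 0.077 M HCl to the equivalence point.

At equivalence: moles acid = moles base. moles HCl = 0.077 × 50/1000 = 0.00385 mol. V_base = moles / 0.29 × 1000 = 13.3 mL.

V_{base} = 13.3 mL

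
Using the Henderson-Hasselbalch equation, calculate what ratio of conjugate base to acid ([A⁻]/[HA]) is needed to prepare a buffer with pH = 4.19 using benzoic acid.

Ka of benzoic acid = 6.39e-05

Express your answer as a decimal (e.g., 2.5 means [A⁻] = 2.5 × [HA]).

pKa = -log(6.39e-05) = 4.1945. pH = pKa + log([A⁻]/[HA]), so log([A⁻]/[HA]) = pH − pKa = 4.19 − 4.1945 = -0.0045. [A⁻]/[HA] = 10^(-0.0045) = 0.990

[A⁻]/[HA] = 0.990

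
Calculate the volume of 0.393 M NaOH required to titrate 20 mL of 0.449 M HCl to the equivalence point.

At equivalence: moles acid = moles base. moles HCl = 0.449 × 20/1000 = 0.00898 mol. V_base = moles / 0.393 × 1000 = 22.8 mL.

V_{base} = 22.8 mL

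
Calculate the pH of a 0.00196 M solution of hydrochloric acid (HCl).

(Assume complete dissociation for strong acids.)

[H⁺] = 0.00196 M for strong acid. pH = -log[H⁺] = -log(0.00196)

pH = 2.71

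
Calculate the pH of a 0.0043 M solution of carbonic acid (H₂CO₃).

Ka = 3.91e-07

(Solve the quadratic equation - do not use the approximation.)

x² + Ka×x - Ka×C = 0. Using quadratic formula: [H⁺] = 4.0809e-05

pH = 4.39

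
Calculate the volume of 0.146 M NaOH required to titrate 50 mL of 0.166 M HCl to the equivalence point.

At equivalence: moles acid = moles base. moles HCl = 0.166 × 50/1000 = 0.0083 mol. V_base = moles / 0.146 × 1000 = 56.8 mL.

V_{base} = 56.8 mL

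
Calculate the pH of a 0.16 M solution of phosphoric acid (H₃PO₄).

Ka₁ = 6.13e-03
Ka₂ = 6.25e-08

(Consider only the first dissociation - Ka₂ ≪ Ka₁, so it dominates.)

First dissociation dominates. From Ka₁ = [H⁺][HA⁻]/[H₂A], x² + Ka₁·x − Ka₁·C = 0 with C = 0.16 M and Ka₁ = 6.13e-03. Solving: [H⁺] = (−Ka₁ + √(Ka₁² + 4·Ka₁·C)) / 2 = 2.8402e-02 M. pH = -log(2.8402e-02) = 1.55.

pH = 1.55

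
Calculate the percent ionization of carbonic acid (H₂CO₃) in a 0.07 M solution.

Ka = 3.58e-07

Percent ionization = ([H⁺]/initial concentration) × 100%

Using Ka equilibrium: x² + Ka×x - Ka×C = 0. Solving: [H⁺] = 1.5812e-04. Percent = (1.5812e-04/0.07) × 100

Percent ionization = 0.226%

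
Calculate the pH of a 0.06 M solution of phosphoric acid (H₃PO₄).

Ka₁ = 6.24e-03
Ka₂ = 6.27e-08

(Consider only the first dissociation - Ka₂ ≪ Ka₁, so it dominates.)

First dissociation dominates. From Ka₁ = [H⁺][HA⁻]/[H₂A], x² + Ka₁·x − Ka₁·C = 0 with C = 0.06 M and Ka₁ = 6.24e-03. Solving: [H⁺] = (−Ka₁ + √(Ka₁² + 4·Ka₁·C)) / 2 = 1.6479e-02 M. pH = -log(1.6479e-02) = 1.78.

pH = 1.78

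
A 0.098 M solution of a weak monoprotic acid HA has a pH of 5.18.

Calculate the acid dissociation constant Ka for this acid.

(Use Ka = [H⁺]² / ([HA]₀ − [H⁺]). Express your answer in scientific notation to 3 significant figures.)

[H⁺] = 10^(−pH) = 10^(−5.18) = 6.607e-06 M. For HA ⇌ H⁺ + A⁻, Ka = [H⁺][A⁻]/[HA] = [H⁺]² / ([HA]₀ − [H⁺]) = (6.607e-06)² / (0.098 − 6.607e-06) = 4.45e-10.

K_a = 4.45e-10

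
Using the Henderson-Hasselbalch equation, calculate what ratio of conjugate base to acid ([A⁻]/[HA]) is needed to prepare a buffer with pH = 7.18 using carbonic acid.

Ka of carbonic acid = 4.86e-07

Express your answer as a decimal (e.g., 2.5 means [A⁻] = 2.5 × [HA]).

pKa = -log(4.86e-07) = 6.3134. pH = pKa + log([A⁻]/[HA]), so log([A⁻]/[HA]) = pH − pKa = 7.18 − 6.3134 = 0.8666. [A⁻]/[HA] = 10^(0.8666) = 7.36

[A⁻]/[HA] = 7.36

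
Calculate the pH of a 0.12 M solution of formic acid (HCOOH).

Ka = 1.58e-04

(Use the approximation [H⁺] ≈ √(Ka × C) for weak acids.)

[H⁺] = √(Ka × C) = √(1.58e-04 × 0.12) = 4.3543e-03. pH = -log(4.3543e-03)

pH = 2.36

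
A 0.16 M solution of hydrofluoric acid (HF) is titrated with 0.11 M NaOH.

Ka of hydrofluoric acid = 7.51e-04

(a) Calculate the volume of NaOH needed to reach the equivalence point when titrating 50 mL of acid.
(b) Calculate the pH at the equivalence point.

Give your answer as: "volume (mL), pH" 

moles acid = 0.16 × 50/1000 = 0.008 mol; V_base = moles/0.11 × 1000 = 72.7 mL. At equivalence only the conjugate base is present: [A⁻] = 0.008/0.123 = 6.5185e-02 M. Kb = Kw/Ka = 1.33e-11; [OH⁻] = √(Kb × [A⁻]) = 9.3165e-07; pOH = 6.03; pH = 14 - pOH = 7.97.

V = 72.7 mL, pH = 7.97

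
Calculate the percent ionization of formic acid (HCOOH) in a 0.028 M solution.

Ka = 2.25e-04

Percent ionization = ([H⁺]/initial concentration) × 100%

Using Ka equilibrium: x² + Ka×x - Ka×C = 0. Solving: [H⁺] = 2.4000e-03. Percent = (2.4000e-03/0.028) × 100

Percent ionization = 8.57%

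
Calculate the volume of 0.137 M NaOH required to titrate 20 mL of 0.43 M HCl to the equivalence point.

At equivalence: moles acid = moles base. moles HCl = 0.43 × 20/1000 = 0.0086 mol. V_base = moles / 0.137 × 1000 = 62.8 mL.

V_{base} = 62.8 mL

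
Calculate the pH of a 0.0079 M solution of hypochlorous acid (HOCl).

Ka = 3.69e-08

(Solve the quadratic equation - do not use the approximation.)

x² + Ka×x - Ka×C = 0. Using quadratic formula: [H⁺] = 1.7055e-05

pH = 4.77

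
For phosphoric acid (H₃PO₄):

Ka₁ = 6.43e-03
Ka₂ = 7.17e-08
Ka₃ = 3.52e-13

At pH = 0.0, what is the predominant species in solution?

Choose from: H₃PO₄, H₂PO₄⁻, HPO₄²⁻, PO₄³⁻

pKa₁ = 2.19, pKa₂ = 7.14, pKa₃ = 12.45. For a polyprotic acid the predominant species crosses at each pKa: below pKa_n the protonated form dominates, above it the deprotonated form does. At pH = 0.0, the predominant species is H₃PO₄.

H₃PO₄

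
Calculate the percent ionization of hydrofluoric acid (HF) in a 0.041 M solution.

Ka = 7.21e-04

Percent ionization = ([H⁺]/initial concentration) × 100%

Using Ka equilibrium: x² + Ka×x - Ka×C = 0. Solving: [H⁺] = 5.0884e-03. Percent = (5.0884e-03/0.041) × 100

Percent ionization = 12.4%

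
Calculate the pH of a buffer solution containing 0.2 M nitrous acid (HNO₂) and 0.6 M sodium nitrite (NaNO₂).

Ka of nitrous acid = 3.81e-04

pKa = -log(3.81e-04) = 3.42. pH = pKa + log([A⁻]/[HA]) = 3.42 + log(0.6/0.2)

pH = 3.90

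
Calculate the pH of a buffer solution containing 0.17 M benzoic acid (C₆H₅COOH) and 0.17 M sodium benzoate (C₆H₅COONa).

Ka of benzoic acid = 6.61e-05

pKa = -log(6.61e-05) = 4.18. pH = pKa + log([A⁻]/[HA]) = 4.18 + log(0.17/0.17)

pH = 4.18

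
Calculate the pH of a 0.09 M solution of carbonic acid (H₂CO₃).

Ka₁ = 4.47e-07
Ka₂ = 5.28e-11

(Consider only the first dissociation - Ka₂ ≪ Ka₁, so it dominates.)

First dissociation dominates. From Ka₁ = [H⁺][HA⁻]/[H₂A], x² + Ka₁·x − Ka₁·C = 0 with C = 0.09 M and Ka₁ = 4.47e-07. Solving: [H⁺] = (−Ka₁ + √(Ka₁² + 4·Ka₁·C)) / 2 = 2.0035e-04 M. pH = -log(2.0035e-04) = 3.70.

pH = 3.70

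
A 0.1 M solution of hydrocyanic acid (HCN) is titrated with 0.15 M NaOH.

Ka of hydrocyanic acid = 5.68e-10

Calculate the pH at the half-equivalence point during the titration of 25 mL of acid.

At half-equivalence [HA] = [A⁻], so Henderson-Hasselbalch gives pH = pKa = -log(5.68e-10) = 9.25.

pH = pKa = 9.25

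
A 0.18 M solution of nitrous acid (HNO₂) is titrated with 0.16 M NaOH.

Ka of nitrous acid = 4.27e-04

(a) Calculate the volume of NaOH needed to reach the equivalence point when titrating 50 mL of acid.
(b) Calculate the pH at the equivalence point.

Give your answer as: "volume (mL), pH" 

moles acid = 0.18 × 50/1000 = 0.009 mol; V_base = moles/0.16 × 1000 = 56.2 mL. At equivalence only the conjugate base is present: [A⁻] = 0.009/0.106 = 8.4706e-02 M. Kb = Kw/Ka = 2.34e-11; [OH⁻] = √(Kb × [A⁻]) = 1.4085e-06; pOH = 5.85; pH = 14 - pOH = 8.15.

V = 56.2 mL, pH = 8.15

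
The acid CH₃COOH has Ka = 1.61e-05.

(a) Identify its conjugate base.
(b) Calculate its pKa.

(a) The conjugate base is formed by removing one H⁺ from CH₃COOH, giving CH₃COO⁻. (b) pKa = -log(Ka) = -log(1.61e-05) = 4.79.

Conjugate base: CH₃COO⁻; pK_a = 4.79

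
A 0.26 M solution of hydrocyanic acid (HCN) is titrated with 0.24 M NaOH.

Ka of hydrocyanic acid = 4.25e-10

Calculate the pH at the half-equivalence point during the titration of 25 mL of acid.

At half-equivalence [HA] = [A⁻], so Henderson-Hasselbalch gives pH = pKa = -log(4.25e-10) = 9.37.

pH = pKa = 9.37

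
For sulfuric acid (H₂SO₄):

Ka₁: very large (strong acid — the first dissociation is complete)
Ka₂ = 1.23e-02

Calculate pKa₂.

pKa₂ = -log(Ka₂) = -log(1.23e-02) = 1.91.

pK_{a2} = 1.91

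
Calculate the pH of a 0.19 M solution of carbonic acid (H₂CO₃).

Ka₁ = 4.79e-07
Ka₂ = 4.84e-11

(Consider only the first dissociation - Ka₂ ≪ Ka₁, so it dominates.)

First dissociation dominates. From Ka₁ = [H⁺][HA⁻]/[H₂A], x² + Ka₁·x − Ka₁·C = 0 with C = 0.19 M and Ka₁ = 4.79e-07. Solving: [H⁺] = (−Ka₁ + √(Ka₁² + 4·Ka₁·C)) / 2 = 3.0144e-04 M. pH = -log(3.0144e-04) = 3.52.

pH = 3.52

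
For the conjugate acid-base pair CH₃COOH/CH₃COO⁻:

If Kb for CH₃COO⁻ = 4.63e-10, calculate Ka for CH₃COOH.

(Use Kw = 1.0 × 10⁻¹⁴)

For a conjugate pair Ka × Kb = Kw, so Ka = Kw/Kb = 1.0 × 10⁻¹⁴ / 4.63e-10 = 2.16e-05.

K_a = 2.16e-05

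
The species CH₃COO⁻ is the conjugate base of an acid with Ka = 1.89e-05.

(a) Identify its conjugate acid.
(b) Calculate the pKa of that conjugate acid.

(a) The conjugate acid is formed by adding one H⁺ to CH₃COO⁻, giving CH₃COOH. (b) pKa = -log(Ka) = -log(1.89e-05) = 4.72.

Conjugate acid: CH₃COOH; pK_a = 4.72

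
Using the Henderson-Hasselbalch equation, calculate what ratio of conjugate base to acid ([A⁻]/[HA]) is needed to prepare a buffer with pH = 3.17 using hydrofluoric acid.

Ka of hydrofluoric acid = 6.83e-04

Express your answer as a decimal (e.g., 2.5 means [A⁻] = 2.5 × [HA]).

pKa = -log(6.83e-04) = 3.1656. pH = pKa + log([A⁻]/[HA]), so log([A⁻]/[HA]) = pH − pKa = 3.17 − 3.1656 = 0.0044. [A⁻]/[HA] = 10^(0.0044) = 1.01

[A⁻]/[HA] = 1.01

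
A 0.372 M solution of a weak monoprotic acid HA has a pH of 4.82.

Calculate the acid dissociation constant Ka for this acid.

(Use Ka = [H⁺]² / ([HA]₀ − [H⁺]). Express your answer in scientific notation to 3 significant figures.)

[H⁺] = 10^(−pH) = 10^(−4.82) = 1.514e-05 M. For HA ⇌ H⁺ + A⁻, Ka = [H⁺][A⁻]/[HA] = [H⁺]² / ([HA]₀ − [H⁺]) = (1.514e-05)² / (0.372 − 1.514e-05) = 6.16e-10.

K_a = 6.16e-10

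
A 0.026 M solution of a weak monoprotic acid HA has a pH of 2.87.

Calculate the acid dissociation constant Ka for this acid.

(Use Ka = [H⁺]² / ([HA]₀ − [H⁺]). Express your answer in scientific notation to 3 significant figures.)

[H⁺] = 10^(−pH) = 10^(−2.87) = 1.349e-03 M. For HA ⇌ H⁺ + A⁻, Ka = [H⁺][A⁻]/[HA] = [H⁺]² / ([HA]₀ − [H⁺]) = (1.349e-03)² / (0.026 − 1.349e-03) = 7.38e-05.

K_a = 7.38e-05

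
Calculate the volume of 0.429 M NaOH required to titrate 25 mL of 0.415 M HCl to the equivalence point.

At equivalence: moles acid = moles base. moles HCl = 0.415 × 25/1000 = 0.01038 mol. V_base = moles / 0.429 × 1000 = 24.2 mL.

V_{base} = 24.2 mL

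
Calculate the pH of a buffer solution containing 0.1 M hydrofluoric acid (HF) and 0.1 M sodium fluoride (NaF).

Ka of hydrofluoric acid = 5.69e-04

pKa = -log(5.69e-04) = 3.24. pH = pKa + log([A⁻]/[HA]) = 3.24 + log(0.1/0.1)

pH = 3.24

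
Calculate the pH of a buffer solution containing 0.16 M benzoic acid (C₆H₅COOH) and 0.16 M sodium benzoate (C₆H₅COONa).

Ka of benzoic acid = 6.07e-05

pKa = -log(6.07e-05) = 4.22. pH = pKa + log([A⁻]/[HA]) = 4.22 + log(0.16/0.16)

pH = 4.22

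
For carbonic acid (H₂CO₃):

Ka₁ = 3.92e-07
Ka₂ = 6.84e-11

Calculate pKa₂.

pKa₂ = -log(Ka₂) = -log(6.84e-11) = 10.16.

pK_{a2} = 10.16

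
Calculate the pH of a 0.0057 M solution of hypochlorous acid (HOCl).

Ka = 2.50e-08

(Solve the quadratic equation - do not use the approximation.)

x² + Ka×x - Ka×C = 0. Using quadratic formula: [H⁺] = 1.1925e-05

pH = 4.92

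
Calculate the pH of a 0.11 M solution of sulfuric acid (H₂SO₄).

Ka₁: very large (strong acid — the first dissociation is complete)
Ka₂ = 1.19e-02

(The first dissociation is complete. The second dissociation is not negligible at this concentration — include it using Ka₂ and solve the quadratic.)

First dissociation is complete: [H⁺]₀ = [HSO₄⁻]₀ = C = 0.11 M. Second dissociation HSO₄⁻ ⇌ H⁺ + SO₄²⁻: let x = [SO₄²⁻]. Ka₂ = (C + x)·x / (C − x) = 1.19e-02 → x² + (C + Ka₂)·x − Ka₂·C = 0 → x² + 0.12190·x − 1.309e-03 = 0. x = (−0.12190 + √(0.12190² + 4 × 1.309e-03)) / 2 = 9.9295e-03 M. [H⁺] = C + x = 0.11 + 9.9295e-03 = 1.1993e-01 M. pH = -log(1.1993e-01) = 0.92.

pH = 0.92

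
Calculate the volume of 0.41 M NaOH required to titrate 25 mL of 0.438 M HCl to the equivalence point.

At equivalence: moles acid = moles base. moles HCl = 0.438 × 25/1000 = 0.01095 mol. V_base = moles / 0.41 × 1000 = 26.7 mL.

V_{base} = 26.7 mL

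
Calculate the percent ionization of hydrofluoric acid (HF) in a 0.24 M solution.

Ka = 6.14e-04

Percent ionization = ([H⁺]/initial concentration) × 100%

Using Ka equilibrium: x² + Ka×x - Ka×C = 0. Solving: [H⁺] = 1.1836e-02. Percent = (1.1836e-02/0.24) × 100

Percent ionization = 4.93%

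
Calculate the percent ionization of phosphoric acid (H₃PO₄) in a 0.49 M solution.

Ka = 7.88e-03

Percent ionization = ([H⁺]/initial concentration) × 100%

Using Ka equilibrium: x² + Ka×x - Ka×C = 0. Solving: [H⁺] = 5.8323e-02. Percent = (5.8323e-02/0.49) × 100

Percent ionization = 11.9%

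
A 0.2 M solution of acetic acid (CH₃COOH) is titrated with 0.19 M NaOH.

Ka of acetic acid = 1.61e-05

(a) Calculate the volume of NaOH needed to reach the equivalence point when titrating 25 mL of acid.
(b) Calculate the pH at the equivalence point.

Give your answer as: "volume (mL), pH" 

moles acid = 0.2 × 25/1000 = 0.005 mol; V_base = moles/0.19 × 1000 = 26.3 mL. At equivalence only the conjugate base is present: [A⁻] = 0.005/0.051 = 9.7436e-02 M. Kb = Kw/Ka = 6.21e-10; [OH⁻] = √(Kb × [A⁻]) = 7.7794e-06; pOH = 5.11; pH = 14 - pOH = 8.89.

V = 26.3 mL, pH = 8.89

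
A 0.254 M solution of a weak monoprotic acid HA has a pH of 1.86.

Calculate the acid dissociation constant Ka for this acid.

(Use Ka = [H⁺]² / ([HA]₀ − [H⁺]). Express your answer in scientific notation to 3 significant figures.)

[H⁺] = 10^(−pH) = 10^(−1.86) = 1.380e-02 M. For HA ⇌ H⁺ + A⁻, Ka = [H⁺][A⁻]/[HA] = [H⁺]² / ([HA]₀ − [H⁺]) = (1.380e-02)² / (0.254 − 1.380e-02) = 7.93e-04.

K_a = 7.93e-04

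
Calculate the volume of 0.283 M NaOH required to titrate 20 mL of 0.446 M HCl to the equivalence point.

At equivalence: moles acid = moles base. moles HCl = 0.446 × 20/1000 = 0.00892 mol. V_base = moles / 0.283 × 1000 = 31.5 mL.

V_{base} = 31.5 mL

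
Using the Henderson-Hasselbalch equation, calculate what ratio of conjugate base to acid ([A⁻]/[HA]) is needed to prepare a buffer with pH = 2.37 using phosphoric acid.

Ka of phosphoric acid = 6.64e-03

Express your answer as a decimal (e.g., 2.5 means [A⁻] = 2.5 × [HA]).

pKa = -log(6.64e-03) = 2.1778. pH = pKa + log([A⁻]/[HA]), so log([A⁻]/[HA]) = pH − pKa = 2.37 − 2.1778 = 0.1922. [A⁻]/[HA] = 10^(0.1922) = 1.56

[A⁻]/[HA] = 1.56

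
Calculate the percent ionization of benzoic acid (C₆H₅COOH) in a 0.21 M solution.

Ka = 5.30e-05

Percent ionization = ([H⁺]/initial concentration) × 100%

Using Ka equilibrium: x² + Ka×x - Ka×C = 0. Solving: [H⁺] = 3.3098e-03. Percent = (3.3098e-03/0.21) × 100

Percent ionization = 1.58%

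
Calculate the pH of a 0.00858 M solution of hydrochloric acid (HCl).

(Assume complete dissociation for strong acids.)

[H⁺] = 0.00858 M for strong acid. pH = -log[H⁺] = -log(0.00858)

pH = 2.07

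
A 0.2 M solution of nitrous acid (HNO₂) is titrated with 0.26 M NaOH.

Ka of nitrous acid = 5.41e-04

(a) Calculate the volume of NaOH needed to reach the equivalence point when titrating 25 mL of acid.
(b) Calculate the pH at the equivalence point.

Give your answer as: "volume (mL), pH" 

moles acid = 0.2 × 25/1000 = 0.005 mol; V_base = moles/0.26 × 1000 = 19.2 mL. At equivalence only the conjugate base is present: [A⁻] = 0.005/0.044 = 1.1304e-01 M. Kb = Kw/Ka = 1.85e-11; [OH⁻] = √(Kb × [A⁻]) = 1.4455e-06; pOH = 5.84; pH = 14 - pOH = 8.16.

V = 19.2 mL, pH = 8.16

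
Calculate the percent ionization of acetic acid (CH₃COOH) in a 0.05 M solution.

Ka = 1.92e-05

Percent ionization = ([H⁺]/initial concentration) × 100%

Using Ka equilibrium: x² + Ka×x - Ka×C = 0. Solving: [H⁺] = 9.7024e-04. Percent = (9.7024e-04/0.05) × 100

Percent ionization = 1.94%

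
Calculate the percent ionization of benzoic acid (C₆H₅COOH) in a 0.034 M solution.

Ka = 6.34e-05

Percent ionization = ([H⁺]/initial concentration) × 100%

Using Ka equilibrium: x² + Ka×x - Ka×C = 0. Solving: [H⁺] = 1.4368e-03. Percent = (1.4368e-03/0.034) × 100

Percent ionization = 4.23%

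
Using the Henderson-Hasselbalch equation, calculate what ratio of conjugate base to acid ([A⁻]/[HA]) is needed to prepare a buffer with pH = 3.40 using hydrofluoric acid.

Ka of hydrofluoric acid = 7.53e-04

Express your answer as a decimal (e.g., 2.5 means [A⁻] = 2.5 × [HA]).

pKa = -log(7.53e-04) = 3.1232. pH = pKa + log([A⁻]/[HA]), so log([A⁻]/[HA]) = pH − pKa = 3.40 − 3.1232 = 0.2768. [A⁻]/[HA] = 10^(0.2768) = 1.89

[A⁻]/[HA] = 1.89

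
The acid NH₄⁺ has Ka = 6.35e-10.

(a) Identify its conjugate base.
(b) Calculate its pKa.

(a) The conjugate base is formed by removing one H⁺ from NH₄⁺, giving NH₃. (b) pKa = -log(Ka) = -log(6.35e-10) = 9.20.

Conjugate base: NH₃; pK_a = 9.20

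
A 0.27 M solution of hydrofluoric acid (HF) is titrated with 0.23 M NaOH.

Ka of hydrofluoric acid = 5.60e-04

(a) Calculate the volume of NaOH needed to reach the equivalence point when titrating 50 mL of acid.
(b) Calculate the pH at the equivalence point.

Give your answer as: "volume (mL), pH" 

moles acid = 0.27 × 50/1000 = 0.0135 mol; V_base = moles/0.23 × 1000 = 58.7 mL. At equivalence only the conjugate base is present: [A⁻] = 0.0135/0.109 = 1.2420e-01 M. Kb = Kw/Ka = 1.79e-11; [OH⁻] = √(Kb × [A⁻]) = 1.4892e-06; pOH = 5.83; pH = 14 - pOH = 8.17.

V = 58.7 mL, pH = 8.17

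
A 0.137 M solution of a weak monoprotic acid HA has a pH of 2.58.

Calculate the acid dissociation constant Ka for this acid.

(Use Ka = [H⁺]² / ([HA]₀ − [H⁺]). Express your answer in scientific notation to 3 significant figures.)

[H⁺] = 10^(−pH) = 10^(−2.58) = 2.630e-03 M. For HA ⇌ H⁺ + A⁻, Ka = [H⁺][A⁻]/[HA] = [H⁺]² / ([HA]₀ − [H⁺]) = (2.630e-03)² / (0.137 − 2.630e-03) = 5.15e-05.

K_a = 5.15e-05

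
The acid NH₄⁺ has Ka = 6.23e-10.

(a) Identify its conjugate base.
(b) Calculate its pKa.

(a) The conjugate base is formed by removing one H⁺ from NH₄⁺, giving NH₃. (b) pKa = -log(Ka) = -log(6.23e-10) = 9.21.

Conjugate base: NH₃; pK_a = 9.21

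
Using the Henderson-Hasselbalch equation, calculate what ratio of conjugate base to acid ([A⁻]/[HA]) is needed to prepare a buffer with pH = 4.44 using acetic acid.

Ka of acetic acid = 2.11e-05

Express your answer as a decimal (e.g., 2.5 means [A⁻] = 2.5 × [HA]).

pKa = -log(2.11e-05) = 4.6757. pH = pKa + log([A⁻]/[HA]), so log([A⁻]/[HA]) = pH − pKa = 4.44 − 4.6757 = -0.2357. [A⁻]/[HA] = 10^(-0.2357) = 0.581

[A⁻]/[HA] = 0.581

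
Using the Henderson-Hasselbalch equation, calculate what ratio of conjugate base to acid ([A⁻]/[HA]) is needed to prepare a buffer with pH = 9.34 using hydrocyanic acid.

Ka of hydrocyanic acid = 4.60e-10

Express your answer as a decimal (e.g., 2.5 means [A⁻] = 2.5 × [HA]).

pKa = -log(4.60e-10) = 9.3372. pH = pKa + log([A⁻]/[HA]), so log([A⁻]/[HA]) = pH − pKa = 9.34 − 9.3372 = 0.0028. [A⁻]/[HA] = 10^(0.0028) = 1.01

[A⁻]/[HA] = 1.01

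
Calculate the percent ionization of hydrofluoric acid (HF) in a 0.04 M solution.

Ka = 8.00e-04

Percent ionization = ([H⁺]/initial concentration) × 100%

Using Ka equilibrium: x² + Ka×x - Ka×C = 0. Solving: [H⁺] = 5.2710e-03. Percent = (5.2710e-03/0.04) × 100

Percent ionization = 13.2%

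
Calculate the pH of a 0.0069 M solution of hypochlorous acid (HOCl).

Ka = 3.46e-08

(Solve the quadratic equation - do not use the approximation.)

x² + Ka×x - Ka×C = 0. Using quadratic formula: [H⁺] = 1.5434e-05

pH = 4.81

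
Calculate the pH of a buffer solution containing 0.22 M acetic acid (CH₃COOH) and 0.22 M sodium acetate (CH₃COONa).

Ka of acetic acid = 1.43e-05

pKa = -log(1.43e-05) = 4.84. pH = pKa + log([A⁻]/[HA]) = 4.84 + log(0.22/0.22)

pH = 4.84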